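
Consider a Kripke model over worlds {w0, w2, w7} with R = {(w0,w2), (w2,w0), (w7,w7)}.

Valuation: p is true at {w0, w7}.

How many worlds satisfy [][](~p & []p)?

w0: successors {w2}; [](~p & []p) there: w2:F. ✗
w2: successors {w0}; [](~p & []p) there: w0:T. ✓
w7: successors {w7}; [](~p & []p) there: w7:F. ✗
Satisfying worlds: {w2}.

1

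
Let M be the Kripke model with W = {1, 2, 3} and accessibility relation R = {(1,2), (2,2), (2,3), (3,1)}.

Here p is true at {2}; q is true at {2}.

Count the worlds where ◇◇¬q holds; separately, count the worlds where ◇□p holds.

2 and 1

For ◇◇¬q:
1: successors {2}; ◇¬q there: 2:T. ✓
2: successors {2, 3}; ◇¬q there: 2:T, 3:T. ✓
3: successors {1}; ◇¬q there: 1:F. ✗
— 2 worlds.
For ◇□p:
1: successors {2}; □p there: 2:F. ✗
2: successors {2, 3}; □p there: 2:F, 3:F. ✗
3: successors {1}; □p there: 1:T. ✓
— 1 world.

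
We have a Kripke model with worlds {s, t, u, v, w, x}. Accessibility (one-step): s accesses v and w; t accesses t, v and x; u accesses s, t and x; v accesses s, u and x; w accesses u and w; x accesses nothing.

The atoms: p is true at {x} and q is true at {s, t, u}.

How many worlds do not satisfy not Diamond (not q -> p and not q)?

4

s: Diamond (not q -> p and not q) is F. ✓
t: Diamond (not q -> p and not q) is T. ✗
u: Diamond (not q -> p and not q) is T. ✗
v: Diamond (not q -> p and not q) is T. ✗
w: Diamond (not q -> p and not q) is T. ✗
x: Diamond (not q -> p and not q) is F. ✓
Satisfying worlds: {s, x}.
So not Diamond (not q -> p and not q) fails at the other 4 worlds.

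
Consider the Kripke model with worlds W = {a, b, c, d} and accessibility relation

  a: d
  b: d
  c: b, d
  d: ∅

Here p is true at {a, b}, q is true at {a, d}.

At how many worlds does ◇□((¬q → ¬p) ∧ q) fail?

1

a: successors {d}; □((¬q → ¬p) ∧ q) there: d:T. ✓
b: successors {d}; □((¬q → ¬p) ∧ q) there: d:T. ✓
c: successors {b, d}; □((¬q → ¬p) ∧ q) there: b:T, d:T. ✓
d: no successors, so ◇□((¬q → ¬p) ∧ q) fails. ✗
Satisfying worlds: {a, b, c}.
So ◇□((¬q → ¬p) ∧ q) fails at the other 1 world.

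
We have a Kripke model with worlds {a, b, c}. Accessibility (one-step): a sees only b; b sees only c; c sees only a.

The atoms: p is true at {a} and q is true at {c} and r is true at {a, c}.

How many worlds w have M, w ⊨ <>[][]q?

1

a: successors {b}; [][]q there: b:F. ✗
b: successors {c}; [][]q there: c:F. ✗
c: successors {a}; [][]q there: a:T. ✓
Satisfying worlds: {c}.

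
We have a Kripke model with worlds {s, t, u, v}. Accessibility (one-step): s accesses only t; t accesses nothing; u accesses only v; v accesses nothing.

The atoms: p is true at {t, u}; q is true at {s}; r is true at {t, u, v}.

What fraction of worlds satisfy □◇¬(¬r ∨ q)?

1/2

s: successors {t}; ◇¬(¬r ∨ q) there: t:F. ✗
t: no successors, so □◇¬(¬r ∨ q) holds vacuously. ✓
u: successors {v}; ◇¬(¬r ∨ q) there: v:F. ✗
v: no successors, so □◇¬(¬r ∨ q) holds vacuously. ✓
That's 2 of 4 worlds, so 2/4 = 1/2.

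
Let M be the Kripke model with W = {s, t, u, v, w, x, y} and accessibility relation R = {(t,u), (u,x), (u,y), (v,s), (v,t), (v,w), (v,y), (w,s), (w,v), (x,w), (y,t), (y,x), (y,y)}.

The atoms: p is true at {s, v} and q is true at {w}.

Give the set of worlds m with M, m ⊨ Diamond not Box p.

s: no successors, so Diamond not Box p fails. ✗
t: successors {u}; not Box p there: u:T. ✓
u: successors {x, y}; not Box p there: x:T, y:T. ✓
v: successors {s, t, w, y}; not Box p there: s:F, t:T, w:F, y:T. ✓
w: successors {s, v}; not Box p there: s:F, v:T. ✓
x: successors {w}; not Box p there: w:F. ✗
y: successors {t, x, y}; not Box p there: t:T, x:T, y:T. ✓

{t, u, v, w, y}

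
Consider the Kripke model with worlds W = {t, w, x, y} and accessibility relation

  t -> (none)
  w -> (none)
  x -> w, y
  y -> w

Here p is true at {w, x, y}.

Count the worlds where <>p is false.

t: no successors, so <>p fails. ✗
w: no successors, so <>p fails. ✗
x: successors {w, y}; p there: w:T, y:T. ✓
y: successors {w}; p there: w:T. ✓
Satisfying worlds: {x, y}.
So <>p fails at the other 2 worlds.

2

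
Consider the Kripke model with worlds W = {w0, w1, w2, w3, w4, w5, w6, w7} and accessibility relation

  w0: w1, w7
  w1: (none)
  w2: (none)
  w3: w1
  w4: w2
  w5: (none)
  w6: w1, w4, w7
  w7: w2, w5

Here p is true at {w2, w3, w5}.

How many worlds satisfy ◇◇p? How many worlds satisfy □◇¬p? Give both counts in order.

2 and 3

For ◇◇p:
w0: successors {w1, w7}; ◇p there: w1:F, w7:T. ✓
w1: no successors, so ◇◇p fails. ✗
w2: no successors, so ◇◇p fails. ✗
w3: successors {w1}; ◇p there: w1:F. ✗
w4: successors {w2}; ◇p there: w2:F. ✗
w5: no successors, so ◇◇p fails. ✗
w6: successors {w1, w4, w7}; ◇p there: w1:F, w4:T, w7:T. ✓
w7: successors {w2, w5}; ◇p there: w2:F, w5:F. ✗
— 2 worlds.
For □◇¬p:
w0: successors {w1, w7}; ◇¬p there: w1:F, w7:F. ✗
w1: no successors, so □◇¬p holds vacuously. ✓
w2: no successors, so □◇¬p holds vacuously. ✓
w3: successors {w1}; ◇¬p there: w1:F. ✗
w4: successors {w2}; ◇¬p there: w2:F. ✗
w5: no successors, so □◇¬p holds vacuously. ✓
w6: successors {w1, w4, w7}; ◇¬p there: w1:F, w4:F, w7:F. ✗
w7: successors {w2, w5}; ◇¬p there: w2:F, w5:F. ✗
— 3 worlds.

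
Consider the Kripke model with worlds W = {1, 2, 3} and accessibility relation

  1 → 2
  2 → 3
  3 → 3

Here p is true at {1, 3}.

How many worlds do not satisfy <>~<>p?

1: successors {2}; ~<>p there: 2:F. ✗
2: successors {3}; ~<>p there: 3:F. ✗
3: successors {3}; ~<>p there: 3:F. ✗
Satisfying worlds: ∅.
So <>~<>p fails at the other 3 worlds.

3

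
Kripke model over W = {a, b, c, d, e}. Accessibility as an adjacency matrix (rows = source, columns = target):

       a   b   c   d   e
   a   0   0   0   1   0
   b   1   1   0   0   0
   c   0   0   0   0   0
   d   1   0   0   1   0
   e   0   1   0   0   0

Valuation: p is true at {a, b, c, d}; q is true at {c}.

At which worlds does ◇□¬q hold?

{a, b, d, e}

a: successors {d}; □¬q there: d:T. ✓
b: successors {a, b}; □¬q there: a:T, b:T. ✓
c: no successors, so ◇□¬q fails. ✗
d: successors {a, d}; □¬q there: a:T, d:T. ✓
e: successors {b}; □¬q there: b:T. ✓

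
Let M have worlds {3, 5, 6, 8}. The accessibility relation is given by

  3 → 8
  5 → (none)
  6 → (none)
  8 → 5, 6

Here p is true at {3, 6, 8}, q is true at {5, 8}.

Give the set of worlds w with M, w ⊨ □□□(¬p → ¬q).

{3, 5, 6, 8}

3: successors {8}; □□(¬p → ¬q) there: 8:T. ✓
5: no successors, so □□□(¬p → ¬q) holds vacuously. ✓
6: no successors, so □□□(¬p → ¬q) holds vacuously. ✓
8: successors {5, 6}; □□(¬p → ¬q) there: 5:T, 6:T. ✓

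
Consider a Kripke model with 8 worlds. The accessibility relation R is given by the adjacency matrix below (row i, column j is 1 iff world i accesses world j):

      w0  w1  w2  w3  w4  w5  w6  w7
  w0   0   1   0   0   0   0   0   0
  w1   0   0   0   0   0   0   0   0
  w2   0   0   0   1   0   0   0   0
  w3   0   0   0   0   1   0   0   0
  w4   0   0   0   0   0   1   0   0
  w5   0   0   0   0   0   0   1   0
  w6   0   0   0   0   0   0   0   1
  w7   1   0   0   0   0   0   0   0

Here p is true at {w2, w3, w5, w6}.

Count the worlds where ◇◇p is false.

w0: successors {w1}; ◇p there: w1:F. ✗
w1: no successors, so ◇◇p fails. ✗
w2: successors {w3}; ◇p there: w3:F. ✗
w3: successors {w4}; ◇p there: w4:T. ✓
w4: successors {w5}; ◇p there: w5:T. ✓
w5: successors {w6}; ◇p there: w6:F. ✗
w6: successors {w7}; ◇p there: w7:F. ✗
w7: successors {w0}; ◇p there: w0:F. ✗
Satisfying worlds: {w3, w4}.
So ◇◇p fails at the other 6 worlds.

6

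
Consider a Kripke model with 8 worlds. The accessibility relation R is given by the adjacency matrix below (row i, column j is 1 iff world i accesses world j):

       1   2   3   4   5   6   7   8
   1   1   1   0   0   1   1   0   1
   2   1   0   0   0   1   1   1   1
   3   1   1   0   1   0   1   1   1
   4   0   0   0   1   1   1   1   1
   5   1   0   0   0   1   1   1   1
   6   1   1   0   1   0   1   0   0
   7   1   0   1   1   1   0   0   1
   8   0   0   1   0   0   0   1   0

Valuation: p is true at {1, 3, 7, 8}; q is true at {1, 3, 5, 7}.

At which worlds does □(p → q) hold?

1: successors {1, 2, 5, 6, 8}; p → q there: 1:T, 2:T, 5:T, 6:T, 8:F. ✗
2: successors {1, 5, 6, 7, 8}; p → q there: 1:T, 5:T, 6:T, 7:T, 8:F. ✗
3: successors {1, 2, 4, 6, 7, 8}; p → q there: 1:T, 2:T, 4:T, 6:T, 7:T, 8:F. ✗
4: successors {4, 5, 6, 7, 8}; p → q there: 4:T, 5:T, 6:T, 7:T, 8:F. ✗
5: successors {1, 5, 6, 7, 8}; p → q there: 1:T, 5:T, 6:T, 7:T, 8:F. ✗
6: successors {1, 2, 4, 6}; p → q there: 1:T, 2:T, 4:T, 6:T. ✓
7: successors {1, 3, 4, 5, 8}; p → q there: 1:T, 3:T, 4:T, 5:T, 8:F. ✗
8: successors {3, 7}; p → q there: 3:T, 7:T. ✓

{6, 8}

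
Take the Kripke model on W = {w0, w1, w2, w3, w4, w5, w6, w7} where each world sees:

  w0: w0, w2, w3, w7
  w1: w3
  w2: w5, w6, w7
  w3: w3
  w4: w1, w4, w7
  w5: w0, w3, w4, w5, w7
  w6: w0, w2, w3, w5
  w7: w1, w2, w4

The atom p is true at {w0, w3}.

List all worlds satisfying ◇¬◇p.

w0: successors {w0, w2, w3, w7}; ¬◇p there: w0:F, w2:T, w3:F, w7:T. ✓
w1: successors {w3}; ¬◇p there: w3:F. ✗
w2: successors {w5, w6, w7}; ¬◇p there: w5:F, w6:F, w7:T. ✓
w3: successors {w3}; ¬◇p there: w3:F. ✗
w4: successors {w1, w4, w7}; ¬◇p there: w1:F, w4:T, w7:T. ✓
w5: successors {w0, w3, w4, w5, w7}; ¬◇p there: w0:F, w3:F, w4:T, w5:F, w7:T. ✓
w6: successors {w0, w2, w3, w5}; ¬◇p there: w0:F, w2:T, w3:F, w5:F. ✓
w7: successors {w1, w2, w4}; ¬◇p there: w1:F, w2:T, w4:T. ✓

{w0, w2, w4, w5, w6, w7}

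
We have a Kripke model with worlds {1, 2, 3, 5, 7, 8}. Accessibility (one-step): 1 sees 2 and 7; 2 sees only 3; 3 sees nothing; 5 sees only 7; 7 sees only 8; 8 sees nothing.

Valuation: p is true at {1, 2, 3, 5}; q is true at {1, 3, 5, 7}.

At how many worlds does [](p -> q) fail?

1

1: successors {2, 7}; p -> q there: 2:F, 7:T. ✗
2: successors {3}; p -> q there: 3:T. ✓
3: no successors, so [](p -> q) holds vacuously. ✓
5: successors {7}; p -> q there: 7:T. ✓
7: successors {8}; p -> q there: 8:T. ✓
8: no successors, so [](p -> q) holds vacuously. ✓
Satisfying worlds: {2, 3, 5, 7, 8}.
So [](p -> q) fails at the other 1 world.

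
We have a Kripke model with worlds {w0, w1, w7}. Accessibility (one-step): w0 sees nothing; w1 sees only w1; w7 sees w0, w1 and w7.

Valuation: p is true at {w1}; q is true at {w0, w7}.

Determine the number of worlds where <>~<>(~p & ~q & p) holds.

w0: no successors, so <>~<>(~p & ~q & p) fails. ✗
w1: successors {w1}; ~<>(~p & ~q & p) there: w1:T. ✓
w7: successors {w0, w1, w7}; ~<>(~p & ~q & p) there: w0:T, w1:T, w7:T. ✓
Satisfying worlds: {w1, w7}.

2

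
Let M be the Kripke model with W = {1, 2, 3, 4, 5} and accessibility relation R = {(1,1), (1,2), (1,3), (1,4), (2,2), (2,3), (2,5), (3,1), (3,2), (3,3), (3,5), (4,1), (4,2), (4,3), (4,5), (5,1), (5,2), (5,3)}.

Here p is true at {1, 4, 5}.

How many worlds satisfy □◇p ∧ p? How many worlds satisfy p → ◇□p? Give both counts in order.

For □◇p ∧ p:
1: □◇p is T, p is T. ✓
2: □◇p is T, p is F. ✗
3: □◇p is T, p is F. ✗
4: □◇p is T, p is T. ✓
5: □◇p is T, p is T. ✓
— 3 worlds.
For p → ◇□p:
1: p is T, ◇□p is F. ✗
2: p is F, ◇□p is F. ✓
3: p is F, ◇□p is F. ✓
4: p is T, ◇□p is F. ✗
5: p is T, ◇□p is F. ✗
— 2 worlds.

3 and 2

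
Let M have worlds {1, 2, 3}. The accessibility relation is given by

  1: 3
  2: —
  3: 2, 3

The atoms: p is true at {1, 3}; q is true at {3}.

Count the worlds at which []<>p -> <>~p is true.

1: []<>p is T, <>~p is F. ✗
2: []<>p is T, <>~p is F. ✗
3: []<>p is F, <>~p is T. ✓
Satisfying worlds: {3}.

1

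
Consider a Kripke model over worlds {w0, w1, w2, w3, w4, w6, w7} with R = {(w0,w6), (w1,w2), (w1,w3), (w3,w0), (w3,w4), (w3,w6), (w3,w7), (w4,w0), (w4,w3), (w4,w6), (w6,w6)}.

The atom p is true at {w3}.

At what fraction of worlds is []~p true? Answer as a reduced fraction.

w0: successors {w6}; ~p there: w6:T. ✓
w1: successors {w2, w3}; ~p there: w2:T, w3:F. ✗
w2: no successors, so []~p holds vacuously. ✓
w3: successors {w0, w4, w6, w7}; ~p there: w0:T, w4:T, w6:T, w7:T. ✓
w4: successors {w0, w3, w6}; ~p there: w0:T, w3:F, w6:T. ✗
w6: successors {w6}; ~p there: w6:T. ✓
w7: no successors, so []~p holds vacuously. ✓
That's 5 of 7 worlds, so 5/7.

5/7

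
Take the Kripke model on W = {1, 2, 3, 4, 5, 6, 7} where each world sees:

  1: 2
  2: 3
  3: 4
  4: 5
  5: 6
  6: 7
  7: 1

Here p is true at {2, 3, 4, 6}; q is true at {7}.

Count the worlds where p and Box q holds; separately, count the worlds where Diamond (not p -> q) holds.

For p and Box q:
1: p is F, Box q is F. ✗
2: p is T, Box q is F. ✗
3: p is T, Box q is F. ✗
4: p is T, Box q is F. ✗
5: p is F, Box q is F. ✗
6: p is T, Box q is T. ✓
7: p is F, Box q is F. ✗
— 1 world.
For Diamond (not p -> q):
1: successors {2}; not p -> q there: 2:T. ✓
2: successors {3}; not p -> q there: 3:T. ✓
3: successors {4}; not p -> q there: 4:T. ✓
4: successors {5}; not p -> q there: 5:F. ✗
5: successors {6}; not p -> q there: 6:T. ✓
6: successors {7}; not p -> q there: 7:T. ✓
7: successors {1}; not p -> q there: 1:F. ✗
— 5 worlds.

1 and 5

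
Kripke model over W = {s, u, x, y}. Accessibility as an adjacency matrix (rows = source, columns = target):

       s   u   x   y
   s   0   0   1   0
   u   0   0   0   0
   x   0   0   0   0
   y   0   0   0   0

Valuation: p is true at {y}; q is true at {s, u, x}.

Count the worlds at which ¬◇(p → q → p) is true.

s: ◇(p → q → p) is T. ✗
u: ◇(p → q → p) is F. ✓
x: ◇(p → q → p) is F. ✓
y: ◇(p → q → p) is F. ✓
Satisfying worlds: {u, x, y}.

3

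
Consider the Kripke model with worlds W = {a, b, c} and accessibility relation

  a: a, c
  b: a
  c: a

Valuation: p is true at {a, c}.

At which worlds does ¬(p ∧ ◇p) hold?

a: p ∧ ◇p is T. ✗
b: p ∧ ◇p is F. ✓
c: p ∧ ◇p is T. ✗

{b}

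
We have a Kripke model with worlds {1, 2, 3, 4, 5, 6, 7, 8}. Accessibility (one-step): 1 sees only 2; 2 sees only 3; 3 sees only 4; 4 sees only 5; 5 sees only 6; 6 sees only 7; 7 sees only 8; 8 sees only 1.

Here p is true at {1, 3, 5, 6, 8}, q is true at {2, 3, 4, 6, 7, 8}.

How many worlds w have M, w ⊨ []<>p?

1: successors {2}; <>p there: 2:T. ✓
2: successors {3}; <>p there: 3:F. ✗
3: successors {4}; <>p there: 4:T. ✓
4: successors {5}; <>p there: 5:T. ✓
5: successors {6}; <>p there: 6:F. ✗
6: successors {7}; <>p there: 7:T. ✓
7: successors {8}; <>p there: 8:T. ✓
8: successors {1}; <>p there: 1:F. ✗
Satisfying worlds: {1, 3, 4, 6, 7}.

5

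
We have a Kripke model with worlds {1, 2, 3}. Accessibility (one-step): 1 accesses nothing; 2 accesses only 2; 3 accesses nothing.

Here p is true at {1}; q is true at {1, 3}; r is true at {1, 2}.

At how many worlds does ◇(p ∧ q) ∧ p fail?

3

1: ◇(p ∧ q) is F, p is T. ✗
2: ◇(p ∧ q) is F, p is F. ✗
3: ◇(p ∧ q) is F, p is F. ✗
Satisfying worlds: ∅.
So ◇(p ∧ q) ∧ p fails at the other 3 worlds.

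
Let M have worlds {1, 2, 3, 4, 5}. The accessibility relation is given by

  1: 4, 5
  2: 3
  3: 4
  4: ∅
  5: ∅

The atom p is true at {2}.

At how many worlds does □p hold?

2

1: successors {4, 5}; p there: 4:F, 5:F. ✗
2: successors {3}; p there: 3:F. ✗
3: successors {4}; p there: 4:F. ✗
4: no successors, so □p holds vacuously. ✓
5: no successors, so □p holds vacuously. ✓
Satisfying worlds: {4, 5}.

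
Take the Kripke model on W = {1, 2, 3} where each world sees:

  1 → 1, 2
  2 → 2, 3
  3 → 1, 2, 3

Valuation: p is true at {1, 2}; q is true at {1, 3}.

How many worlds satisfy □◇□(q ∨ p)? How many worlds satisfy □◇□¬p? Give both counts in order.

For □◇□(q ∨ p):
1: successors {1, 2}; ◇□(q ∨ p) there: 1:T, 2:T. ✓
2: successors {2, 3}; ◇□(q ∨ p) there: 2:T, 3:T. ✓
3: successors {1, 2, 3}; ◇□(q ∨ p) there: 1:T, 2:T, 3:T. ✓
— 3 worlds.
For □◇□¬p:
1: successors {1, 2}; ◇□¬p there: 1:F, 2:F. ✗
2: successors {2, 3}; ◇□¬p there: 2:F, 3:F. ✗
3: successors {1, 2, 3}; ◇□¬p there: 1:F, 2:F, 3:F. ✗
— 0 worlds.

3 and 0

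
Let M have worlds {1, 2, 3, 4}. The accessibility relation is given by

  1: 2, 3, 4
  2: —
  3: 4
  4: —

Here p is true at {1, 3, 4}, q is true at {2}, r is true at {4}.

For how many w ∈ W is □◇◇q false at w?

1: successors {2, 3, 4}; ◇◇q there: 2:F, 3:F, 4:F. ✗
2: no successors, so □◇◇q holds vacuously. ✓
3: successors {4}; ◇◇q there: 4:F. ✗
4: no successors, so □◇◇q holds vacuously. ✓
Satisfying worlds: {2, 4}.
So □◇◇q fails at the other 2 worlds.

2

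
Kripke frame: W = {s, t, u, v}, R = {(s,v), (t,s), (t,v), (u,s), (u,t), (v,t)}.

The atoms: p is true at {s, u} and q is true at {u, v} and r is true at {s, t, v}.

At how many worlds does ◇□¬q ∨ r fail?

s: ◇□¬q is T, r is T. ✓
t: ◇□¬q is T, r is T. ✓
u: ◇□¬q is F, r is F. ✗
v: ◇□¬q is F, r is T. ✓
Satisfying worlds: {s, t, v}.
So ◇□¬q ∨ r fails at the other 1 world.

1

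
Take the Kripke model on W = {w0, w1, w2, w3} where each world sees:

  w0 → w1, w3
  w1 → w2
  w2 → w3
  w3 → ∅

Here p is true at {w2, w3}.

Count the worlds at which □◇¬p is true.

w0: successors {w1, w3}; ◇¬p there: w1:F, w3:F. ✗
w1: successors {w2}; ◇¬p there: w2:F. ✗
w2: successors {w3}; ◇¬p there: w3:F. ✗
w3: no successors, so □◇¬p holds vacuously. ✓
Satisfying worlds: {w3}.

1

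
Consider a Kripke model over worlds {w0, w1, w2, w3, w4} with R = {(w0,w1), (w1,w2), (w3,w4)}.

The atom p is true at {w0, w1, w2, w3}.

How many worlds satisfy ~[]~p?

2

w0: []~p is F. ✓
w1: []~p is F. ✓
w2: []~p is T. ✗
w3: []~p is T. ✗
w4: []~p is T. ✗
Satisfying worlds: {w0, w1}.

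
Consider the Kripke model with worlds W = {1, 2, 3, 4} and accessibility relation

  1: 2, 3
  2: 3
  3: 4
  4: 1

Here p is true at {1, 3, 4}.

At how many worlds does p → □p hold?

3

1: p is T, □p is F. ✗
2: p is F, □p is T. ✓
3: p is T, □p is T. ✓
4: p is T, □p is T. ✓
Satisfying worlds: {2, 3, 4}.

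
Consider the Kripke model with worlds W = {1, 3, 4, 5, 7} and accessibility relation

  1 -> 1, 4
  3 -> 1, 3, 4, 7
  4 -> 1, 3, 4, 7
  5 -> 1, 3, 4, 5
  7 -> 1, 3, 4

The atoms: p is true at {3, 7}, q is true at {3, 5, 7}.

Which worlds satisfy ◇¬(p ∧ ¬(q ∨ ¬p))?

{1, 3, 4, 5, 7}

1: successors {1, 4}; ¬(p ∧ ¬(q ∨ ¬p)) there: 1:T, 4:T. ✓
3: successors {1, 3, 4, 7}; ¬(p ∧ ¬(q ∨ ¬p)) there: 1:T, 3:T, 4:T, 7:T. ✓
4: successors {1, 3, 4, 7}; ¬(p ∧ ¬(q ∨ ¬p)) there: 1:T, 3:T, 4:T, 7:T. ✓
5: successors {1, 3, 4, 5}; ¬(p ∧ ¬(q ∨ ¬p)) there: 1:T, 3:T, 4:T, 5:T. ✓
7: successors {1, 3, 4}; ¬(p ∧ ¬(q ∨ ¬p)) there: 1:T, 3:T, 4:T. ✓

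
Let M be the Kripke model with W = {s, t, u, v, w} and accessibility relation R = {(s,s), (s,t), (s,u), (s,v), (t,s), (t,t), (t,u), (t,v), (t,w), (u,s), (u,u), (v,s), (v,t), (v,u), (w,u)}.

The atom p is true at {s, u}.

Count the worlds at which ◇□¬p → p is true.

s: ◇□¬p is F, p is T. ✓
t: ◇□¬p is F, p is F. ✓
u: ◇□¬p is F, p is T. ✓
v: ◇□¬p is F, p is F. ✓
w: ◇□¬p is F, p is F. ✓
Satisfying worlds: {s, t, u, v, w}.

5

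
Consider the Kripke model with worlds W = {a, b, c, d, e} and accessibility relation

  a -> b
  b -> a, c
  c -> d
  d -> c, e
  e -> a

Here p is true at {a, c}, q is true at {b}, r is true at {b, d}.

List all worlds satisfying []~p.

{a, c}

a: successors {b}; ~p there: b:T. ✓
b: successors {a, c}; ~p there: a:F, c:F. ✗
c: successors {d}; ~p there: d:T. ✓
d: successors {c, e}; ~p there: c:F, e:T. ✗
e: successors {a}; ~p there: a:F. ✗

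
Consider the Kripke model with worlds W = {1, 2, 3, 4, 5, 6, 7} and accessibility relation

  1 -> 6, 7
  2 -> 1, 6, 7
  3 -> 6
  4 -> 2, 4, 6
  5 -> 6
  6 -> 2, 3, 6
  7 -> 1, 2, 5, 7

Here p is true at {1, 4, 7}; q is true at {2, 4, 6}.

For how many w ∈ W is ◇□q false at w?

4

1: successors {6, 7}; □q there: 6:F, 7:F. ✗
2: successors {1, 6, 7}; □q there: 1:F, 6:F, 7:F. ✗
3: successors {6}; □q there: 6:F. ✗
4: successors {2, 4, 6}; □q there: 2:F, 4:T, 6:F. ✓
5: successors {6}; □q there: 6:F. ✗
6: successors {2, 3, 6}; □q there: 2:F, 3:T, 6:F. ✓
7: successors {1, 2, 5, 7}; □q there: 1:F, 2:F, 5:T, 7:F. ✓
Satisfying worlds: {4, 6, 7}.
So ◇□q fails at the other 4 worlds.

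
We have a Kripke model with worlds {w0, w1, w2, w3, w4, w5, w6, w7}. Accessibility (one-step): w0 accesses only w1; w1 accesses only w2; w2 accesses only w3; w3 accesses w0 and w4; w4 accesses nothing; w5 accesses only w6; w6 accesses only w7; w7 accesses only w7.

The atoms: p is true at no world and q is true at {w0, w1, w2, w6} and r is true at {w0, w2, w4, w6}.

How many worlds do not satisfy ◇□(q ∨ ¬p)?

w0: successors {w1}; □(q ∨ ¬p) there: w1:T. ✓
w1: successors {w2}; □(q ∨ ¬p) there: w2:T. ✓
w2: successors {w3}; □(q ∨ ¬p) there: w3:T. ✓
w3: successors {w0, w4}; □(q ∨ ¬p) there: w0:T, w4:T. ✓
w4: no successors, so ◇□(q ∨ ¬p) fails. ✗
w5: successors {w6}; □(q ∨ ¬p) there: w6:T. ✓
w6: successors {w7}; □(q ∨ ¬p) there: w7:T. ✓
w7: successors {w7}; □(q ∨ ¬p) there: w7:T. ✓
Satisfying worlds: {w0, w1, w2, w3, w5, w6, w7}.
So ◇□(q ∨ ¬p) fails at the other 1 world.

1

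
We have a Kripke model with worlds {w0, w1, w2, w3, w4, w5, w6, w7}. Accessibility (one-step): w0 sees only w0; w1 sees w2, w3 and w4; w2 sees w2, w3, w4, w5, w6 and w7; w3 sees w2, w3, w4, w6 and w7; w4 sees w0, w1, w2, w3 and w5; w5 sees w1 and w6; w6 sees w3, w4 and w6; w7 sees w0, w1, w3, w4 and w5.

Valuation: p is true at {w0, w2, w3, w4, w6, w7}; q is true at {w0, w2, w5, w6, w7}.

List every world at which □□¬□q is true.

w0: successors {w0}; □¬□q there: w0:F. ✗
w1: successors {w2, w3, w4}; □¬□q there: w2:T, w3:T, w4:F. ✗
w2: successors {w2, w3, w4, w5, w6, w7}; □¬□q there: w2:T, w3:T, w4:F, w5:T, w6:T, w7:F. ✗
w3: successors {w2, w3, w4, w6, w7}; □¬□q there: w2:T, w3:T, w4:F, w6:T, w7:F. ✗
w4: successors {w0, w1, w2, w3, w5}; □¬□q there: w0:F, w1:T, w2:T, w3:T, w5:T. ✗
w5: successors {w1, w6}; □¬□q there: w1:T, w6:T. ✓
w6: successors {w3, w4, w6}; □¬□q there: w3:T, w4:F, w6:T. ✗
w7: successors {w0, w1, w3, w4, w5}; □¬□q there: w0:F, w1:T, w3:T, w4:F, w5:T. ✗

{w5}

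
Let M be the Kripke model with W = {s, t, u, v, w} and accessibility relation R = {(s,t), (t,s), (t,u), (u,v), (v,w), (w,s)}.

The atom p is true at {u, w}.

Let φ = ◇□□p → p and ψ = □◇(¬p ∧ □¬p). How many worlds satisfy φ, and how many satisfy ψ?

For ◇□□p → p:
s: ◇□□p is F, p is F. ✓
t: ◇□□p is T, p is F. ✗
u: ◇□□p is F, p is T. ✓
v: ◇□□p is F, p is F. ✓
w: ◇□□p is F, p is T. ✓
— 4 worlds.
For □◇(¬p ∧ □¬p):
s: successors {t}; ◇(¬p ∧ □¬p) there: t:T. ✓
t: successors {s, u}; ◇(¬p ∧ □¬p) there: s:F, u:F. ✗
u: successors {v}; ◇(¬p ∧ □¬p) there: v:F. ✗
v: successors {w}; ◇(¬p ∧ □¬p) there: w:T. ✓
w: successors {s}; ◇(¬p ∧ □¬p) there: s:F. ✗
— 2 worlds.

4 and 2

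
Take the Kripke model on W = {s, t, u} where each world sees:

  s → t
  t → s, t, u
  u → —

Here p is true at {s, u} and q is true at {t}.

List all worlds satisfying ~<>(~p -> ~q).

{s, u}

s: <>(~p -> ~q) is F. ✓
t: <>(~p -> ~q) is T. ✗
u: <>(~p -> ~q) is F. ✓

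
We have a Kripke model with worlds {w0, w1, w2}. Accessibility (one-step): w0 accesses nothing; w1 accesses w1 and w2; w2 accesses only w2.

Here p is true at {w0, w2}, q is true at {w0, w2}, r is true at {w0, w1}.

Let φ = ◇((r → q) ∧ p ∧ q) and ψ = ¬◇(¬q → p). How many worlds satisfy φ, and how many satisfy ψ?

2 and 1

For ◇((r → q) ∧ p ∧ q):
w0: no successors, so ◇((r → q) ∧ p ∧ q) fails. ✗
w1: successors {w1, w2}; (r → q) ∧ p ∧ q there: w1:F, w2:T. ✓
w2: successors {w2}; (r → q) ∧ p ∧ q there: w2:T. ✓
— 2 worlds.
For ¬◇(¬q → p):
w0: ◇(¬q → p) is F. ✓
w1: ◇(¬q → p) is T. ✗
w2: ◇(¬q → p) is T. ✗
— 1 world.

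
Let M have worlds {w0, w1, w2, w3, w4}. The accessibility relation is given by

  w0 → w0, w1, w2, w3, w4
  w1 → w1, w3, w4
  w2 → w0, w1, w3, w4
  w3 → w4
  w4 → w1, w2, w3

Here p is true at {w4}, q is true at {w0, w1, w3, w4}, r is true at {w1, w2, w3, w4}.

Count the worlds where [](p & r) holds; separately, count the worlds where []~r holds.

For [](p & r):
w0: successors {w0, w1, w2, w3, w4}; p & r there: w0:F, w1:F, w2:F, w3:F, w4:T. ✗
w1: successors {w1, w3, w4}; p & r there: w1:F, w3:F, w4:T. ✗
w2: successors {w0, w1, w3, w4}; p & r there: w0:F, w1:F, w3:F, w4:T. ✗
w3: successors {w4}; p & r there: w4:T. ✓
w4: successors {w1, w2, w3}; p & r there: w1:F, w2:F, w3:F. ✗
— 1 world.
For []~r:
w0: successors {w0, w1, w2, w3, w4}; ~r there: w0:T, w1:F, w2:F, w3:F, w4:F. ✗
w1: successors {w1, w3, w4}; ~r there: w1:F, w3:F, w4:F. ✗
w2: successors {w0, w1, w3, w4}; ~r there: w0:T, w1:F, w3:F, w4:F. ✗
w3: successors {w4}; ~r there: w4:F. ✗
w4: successors {w1, w2, w3}; ~r there: w1:F, w2:F, w3:F. ✗
— 0 worlds.

1 and 0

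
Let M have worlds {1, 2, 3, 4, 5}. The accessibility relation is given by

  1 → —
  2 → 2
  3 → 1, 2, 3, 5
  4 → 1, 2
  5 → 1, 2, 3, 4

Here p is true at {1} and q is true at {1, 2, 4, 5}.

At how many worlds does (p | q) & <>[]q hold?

1: p | q is T, <>[]q is F. ✗
2: p | q is T, <>[]q is T. ✓
3: p | q is F, <>[]q is T. ✗
4: p | q is T, <>[]q is T. ✓
5: p | q is T, <>[]q is T. ✓
Satisfying worlds: {2, 4, 5}.

3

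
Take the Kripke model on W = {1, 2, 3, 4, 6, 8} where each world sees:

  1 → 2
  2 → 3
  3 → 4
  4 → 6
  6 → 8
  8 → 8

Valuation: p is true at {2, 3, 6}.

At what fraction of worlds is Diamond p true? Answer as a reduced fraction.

1: successors {2}; p there: 2:T. ✓
2: successors {3}; p there: 3:T. ✓
3: successors {4}; p there: 4:F. ✗
4: successors {6}; p there: 6:T. ✓
6: successors {8}; p there: 8:F. ✗
8: successors {8}; p there: 8:F. ✗
That's 3 of 6 worlds, so 3/6 = 1/2.

1/2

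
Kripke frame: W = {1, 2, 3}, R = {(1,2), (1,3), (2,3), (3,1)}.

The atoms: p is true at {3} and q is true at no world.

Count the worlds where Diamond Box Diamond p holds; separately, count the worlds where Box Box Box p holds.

2 and 0

For Diamond Box Diamond p:
1: successors {2, 3}; Box Diamond p there: 2:F, 3:T. ✓
2: successors {3}; Box Diamond p there: 3:T. ✓
3: successors {1}; Box Diamond p there: 1:F. ✗
— 2 worlds.
For Box Box Box p:
1: successors {2, 3}; Box Box p there: 2:F, 3:F. ✗
2: successors {3}; Box Box p there: 3:F. ✗
3: successors {1}; Box Box p there: 1:F. ✗
— 0 worlds.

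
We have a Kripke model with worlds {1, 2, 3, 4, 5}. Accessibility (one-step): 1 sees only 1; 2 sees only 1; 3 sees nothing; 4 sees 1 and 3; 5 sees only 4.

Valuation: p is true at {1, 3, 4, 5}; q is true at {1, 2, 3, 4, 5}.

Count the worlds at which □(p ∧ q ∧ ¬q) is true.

1

1: successors {1}; p ∧ q ∧ ¬q there: 1:F. ✗
2: successors {1}; p ∧ q ∧ ¬q there: 1:F. ✗
3: no successors, so □(p ∧ q ∧ ¬q) holds vacuously. ✓
4: successors {1, 3}; p ∧ q ∧ ¬q there: 1:F, 3:F. ✗
5: successors {4}; p ∧ q ∧ ¬q there: 4:F. ✗
Satisfying worlds: {3}.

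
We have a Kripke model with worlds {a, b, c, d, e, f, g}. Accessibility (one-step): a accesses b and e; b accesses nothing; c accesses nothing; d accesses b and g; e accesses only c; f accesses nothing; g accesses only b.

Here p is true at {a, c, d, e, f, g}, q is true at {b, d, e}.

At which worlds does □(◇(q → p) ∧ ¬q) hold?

a: successors {b, e}; ◇(q → p) ∧ ¬q there: b:F, e:F. ✗
b: no successors, so □(◇(q → p) ∧ ¬q) holds vacuously. ✓
c: no successors, so □(◇(q → p) ∧ ¬q) holds vacuously. ✓
d: successors {b, g}; ◇(q → p) ∧ ¬q there: b:F, g:F. ✗
e: successors {c}; ◇(q → p) ∧ ¬q there: c:F. ✗
f: no successors, so □(◇(q → p) ∧ ¬q) holds vacuously. ✓
g: successors {b}; ◇(q → p) ∧ ¬q there: b:F. ✗

{b, c, f}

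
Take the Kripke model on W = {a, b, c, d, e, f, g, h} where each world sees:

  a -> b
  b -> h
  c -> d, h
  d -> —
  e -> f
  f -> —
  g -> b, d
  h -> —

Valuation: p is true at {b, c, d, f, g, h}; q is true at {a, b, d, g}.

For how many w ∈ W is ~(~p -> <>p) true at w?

0

a: ~p -> <>p is T. ✗
b: ~p -> <>p is T. ✗
c: ~p -> <>p is T. ✗
d: ~p -> <>p is T. ✗
e: ~p -> <>p is T. ✗
f: ~p -> <>p is T. ✗
g: ~p -> <>p is T. ✗
h: ~p -> <>p is T. ✗
Satisfying worlds: ∅.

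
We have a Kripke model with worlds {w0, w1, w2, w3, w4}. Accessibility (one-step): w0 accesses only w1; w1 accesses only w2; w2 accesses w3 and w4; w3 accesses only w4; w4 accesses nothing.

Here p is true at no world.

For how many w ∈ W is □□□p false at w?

2

w0: successors {w1}; □□p there: w1:F. ✗
w1: successors {w2}; □□p there: w2:F. ✗
w2: successors {w3, w4}; □□p there: w3:T, w4:T. ✓
w3: successors {w4}; □□p there: w4:T. ✓
w4: no successors, so □□□p holds vacuously. ✓
Satisfying worlds: {w2, w3, w4}.
So □□□p fails at the other 2 worlds.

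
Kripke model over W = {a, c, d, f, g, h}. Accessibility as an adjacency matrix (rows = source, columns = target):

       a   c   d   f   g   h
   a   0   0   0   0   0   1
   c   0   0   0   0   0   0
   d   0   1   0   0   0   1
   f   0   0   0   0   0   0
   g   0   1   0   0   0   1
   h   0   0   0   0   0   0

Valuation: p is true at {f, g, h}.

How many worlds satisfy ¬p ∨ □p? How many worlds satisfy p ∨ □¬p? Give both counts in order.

5 and 4

For ¬p ∨ □p:
a: ¬p is T, □p is T. ✓
c: ¬p is T, □p is T. ✓
d: ¬p is T, □p is F. ✓
f: ¬p is F, □p is T. ✓
g: ¬p is F, □p is F. ✗
h: ¬p is F, □p is T. ✓
— 5 worlds.
For p ∨ □¬p:
a: p is F, □¬p is F. ✗
c: p is F, □¬p is T. ✓
d: p is F, □¬p is F. ✗
f: p is T, □¬p is T. ✓
g: p is T, □¬p is F. ✓
h: p is T, □¬p is T. ✓
— 4 worlds.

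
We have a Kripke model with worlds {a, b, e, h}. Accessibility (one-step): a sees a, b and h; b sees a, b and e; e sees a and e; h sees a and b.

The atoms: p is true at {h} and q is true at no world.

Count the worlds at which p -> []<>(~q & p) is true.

3

a: p is F, []<>(~q & p) is F. ✓
b: p is F, []<>(~q & p) is F. ✓
e: p is F, []<>(~q & p) is F. ✓
h: p is T, []<>(~q & p) is F. ✗
Satisfying worlds: {a, b, e}.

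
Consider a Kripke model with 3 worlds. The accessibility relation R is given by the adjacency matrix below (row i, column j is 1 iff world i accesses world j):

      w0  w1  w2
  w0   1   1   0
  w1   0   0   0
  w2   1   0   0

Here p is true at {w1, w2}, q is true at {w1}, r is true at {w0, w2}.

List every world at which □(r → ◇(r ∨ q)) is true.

w0: successors {w0, w1}; r → ◇(r ∨ q) there: w0:T, w1:T. ✓
w1: no successors, so □(r → ◇(r ∨ q)) holds vacuously. ✓
w2: successors {w0}; r → ◇(r ∨ q) there: w0:T. ✓

{w0, w1, w2}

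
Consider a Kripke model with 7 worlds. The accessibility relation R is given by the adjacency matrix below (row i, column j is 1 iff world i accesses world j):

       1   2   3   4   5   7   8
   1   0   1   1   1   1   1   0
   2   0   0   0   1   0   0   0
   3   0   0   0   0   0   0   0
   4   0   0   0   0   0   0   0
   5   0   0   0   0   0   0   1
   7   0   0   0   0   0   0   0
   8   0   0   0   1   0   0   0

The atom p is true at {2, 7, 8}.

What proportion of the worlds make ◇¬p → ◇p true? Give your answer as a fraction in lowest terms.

5/7

1: ◇¬p is T, ◇p is T. ✓
2: ◇¬p is T, ◇p is F. ✗
3: ◇¬p is F, ◇p is F. ✓
4: ◇¬p is F, ◇p is F. ✓
5: ◇¬p is F, ◇p is T. ✓
7: ◇¬p is F, ◇p is F. ✓
8: ◇¬p is T, ◇p is F. ✗
That's 5 of 7 worlds, so 5/7.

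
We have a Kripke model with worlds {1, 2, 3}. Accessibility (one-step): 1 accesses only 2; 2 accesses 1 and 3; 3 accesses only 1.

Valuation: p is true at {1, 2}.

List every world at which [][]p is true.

{2, 3}

1: successors {2}; []p there: 2:F. ✗
2: successors {1, 3}; []p there: 1:T, 3:T. ✓
3: successors {1}; []p there: 1:T. ✓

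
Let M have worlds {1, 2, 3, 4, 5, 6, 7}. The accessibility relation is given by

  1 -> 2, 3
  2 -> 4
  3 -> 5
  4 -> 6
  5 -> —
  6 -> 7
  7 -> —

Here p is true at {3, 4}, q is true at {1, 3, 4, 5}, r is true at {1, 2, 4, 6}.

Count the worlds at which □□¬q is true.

1: successors {2, 3}; □¬q there: 2:F, 3:F. ✗
2: successors {4}; □¬q there: 4:T. ✓
3: successors {5}; □¬q there: 5:T. ✓
4: successors {6}; □¬q there: 6:T. ✓
5: no successors, so □□¬q holds vacuously. ✓
6: successors {7}; □¬q there: 7:T. ✓
7: no successors, so □□¬q holds vacuously. ✓
Satisfying worlds: {2, 3, 4, 5, 6, 7}.

6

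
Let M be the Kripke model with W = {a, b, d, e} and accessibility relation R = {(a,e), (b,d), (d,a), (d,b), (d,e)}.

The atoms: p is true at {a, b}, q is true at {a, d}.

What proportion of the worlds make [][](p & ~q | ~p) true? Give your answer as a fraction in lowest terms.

a: successors {e}; [](p & ~q | ~p) there: e:T. ✓
b: successors {d}; [](p & ~q | ~p) there: d:F. ✗
d: successors {a, b, e}; [](p & ~q | ~p) there: a:T, b:T, e:T. ✓
e: no successors, so [][](p & ~q | ~p) holds vacuously. ✓
That's 3 of 4 worlds, so 3/4.

3/4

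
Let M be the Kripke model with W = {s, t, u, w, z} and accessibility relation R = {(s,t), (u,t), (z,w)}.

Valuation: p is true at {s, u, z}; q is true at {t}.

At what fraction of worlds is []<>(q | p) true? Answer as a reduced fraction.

s: successors {t}; <>(q | p) there: t:F. ✗
t: no successors, so []<>(q | p) holds vacuously. ✓
u: successors {t}; <>(q | p) there: t:F. ✗
w: no successors, so []<>(q | p) holds vacuously. ✓
z: successors {w}; <>(q | p) there: w:F. ✗
That's 2 of 5 worlds, so 2/5.

2/5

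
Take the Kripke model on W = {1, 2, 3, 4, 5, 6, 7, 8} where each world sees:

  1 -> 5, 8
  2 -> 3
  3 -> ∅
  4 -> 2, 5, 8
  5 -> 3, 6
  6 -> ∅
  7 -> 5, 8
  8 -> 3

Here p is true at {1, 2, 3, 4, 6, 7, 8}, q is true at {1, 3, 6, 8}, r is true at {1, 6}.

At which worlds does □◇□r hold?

{1, 3, 4, 6, 7}

1: successors {5, 8}; ◇□r there: 5:T, 8:T. ✓
2: successors {3}; ◇□r there: 3:F. ✗
3: no successors, so □◇□r holds vacuously. ✓
4: successors {2, 5, 8}; ◇□r there: 2:T, 5:T, 8:T. ✓
5: successors {3, 6}; ◇□r there: 3:F, 6:F. ✗
6: no successors, so □◇□r holds vacuously. ✓
7: successors {5, 8}; ◇□r there: 5:T, 8:T. ✓
8: successors {3}; ◇□r there: 3:F. ✗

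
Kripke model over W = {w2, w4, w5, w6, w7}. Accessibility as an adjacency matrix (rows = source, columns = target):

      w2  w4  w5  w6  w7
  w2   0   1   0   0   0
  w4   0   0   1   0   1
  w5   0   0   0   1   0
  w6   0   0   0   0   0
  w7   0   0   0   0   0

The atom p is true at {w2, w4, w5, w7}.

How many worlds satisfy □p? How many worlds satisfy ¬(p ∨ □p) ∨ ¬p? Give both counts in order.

4 and 1

For □p:
w2: successors {w4}; p there: w4:T. ✓
w4: successors {w5, w7}; p there: w5:T, w7:T. ✓
w5: successors {w6}; p there: w6:F. ✗
w6: no successors, so □p holds vacuously. ✓
w7: no successors, so □p holds vacuously. ✓
— 4 worlds.
For ¬(p ∨ □p) ∨ ¬p:
w2: ¬(p ∨ □p) is F, ¬p is F. ✗
w4: ¬(p ∨ □p) is F, ¬p is F. ✗
w5: ¬(p ∨ □p) is F, ¬p is F. ✗
w6: ¬(p ∨ □p) is F, ¬p is T. ✓
w7: ¬(p ∨ □p) is F, ¬p is F. ✗
— 1 world.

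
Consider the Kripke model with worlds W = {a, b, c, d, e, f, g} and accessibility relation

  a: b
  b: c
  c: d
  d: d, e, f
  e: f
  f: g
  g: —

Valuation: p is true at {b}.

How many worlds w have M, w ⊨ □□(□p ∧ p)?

a: successors {b}; □(□p ∧ p) there: b:F. ✗
b: successors {c}; □(□p ∧ p) there: c:F. ✗
c: successors {d}; □(□p ∧ p) there: d:F. ✗
d: successors {d, e, f}; □(□p ∧ p) there: d:F, e:F, f:F. ✗
e: successors {f}; □(□p ∧ p) there: f:F. ✗
f: successors {g}; □(□p ∧ p) there: g:T. ✓
g: no successors, so □□(□p ∧ p) holds vacuously. ✓
Satisfying worlds: {f, g}.

2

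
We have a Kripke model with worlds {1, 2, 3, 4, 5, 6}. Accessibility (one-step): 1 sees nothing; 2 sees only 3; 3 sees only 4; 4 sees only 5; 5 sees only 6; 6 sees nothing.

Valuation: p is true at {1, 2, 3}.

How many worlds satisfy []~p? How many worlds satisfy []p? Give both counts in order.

For []~p:
1: no successors, so []~p holds vacuously. ✓
2: successors {3}; ~p there: 3:F. ✗
3: successors {4}; ~p there: 4:T. ✓
4: successors {5}; ~p there: 5:T. ✓
5: successors {6}; ~p there: 6:T. ✓
6: no successors, so []~p holds vacuously. ✓
— 5 worlds.
For []p:
1: no successors, so []p holds vacuously. ✓
2: successors {3}; p there: 3:T. ✓
3: successors {4}; p there: 4:F. ✗
4: successors {5}; p there: 5:F. ✗
5: successors {6}; p there: 6:F. ✗
6: no successors, so []p holds vacuously. ✓
— 3 worlds.

5 and 3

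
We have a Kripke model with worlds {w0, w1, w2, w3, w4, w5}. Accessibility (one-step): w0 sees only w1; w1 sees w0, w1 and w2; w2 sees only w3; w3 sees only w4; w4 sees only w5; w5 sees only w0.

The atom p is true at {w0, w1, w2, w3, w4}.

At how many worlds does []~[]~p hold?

w0: successors {w1}; ~[]~p there: w1:T. ✓
w1: successors {w0, w1, w2}; ~[]~p there: w0:T, w1:T, w2:T. ✓
w2: successors {w3}; ~[]~p there: w3:T. ✓
w3: successors {w4}; ~[]~p there: w4:F. ✗
w4: successors {w5}; ~[]~p there: w5:T. ✓
w5: successors {w0}; ~[]~p there: w0:T. ✓
Satisfying worlds: {w0, w1, w2, w4, w5}.

5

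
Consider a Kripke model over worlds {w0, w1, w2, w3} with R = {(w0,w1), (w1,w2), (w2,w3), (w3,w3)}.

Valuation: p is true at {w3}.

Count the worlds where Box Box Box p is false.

w0: successors {w1}; Box Box p there: w1:T. ✓
w1: successors {w2}; Box Box p there: w2:T. ✓
w2: successors {w3}; Box Box p there: w3:T. ✓
w3: successors {w3}; Box Box p there: w3:T. ✓
Satisfying worlds: {w0, w1, w2, w3}.
So Box Box Box p fails at the other 0 worlds.

0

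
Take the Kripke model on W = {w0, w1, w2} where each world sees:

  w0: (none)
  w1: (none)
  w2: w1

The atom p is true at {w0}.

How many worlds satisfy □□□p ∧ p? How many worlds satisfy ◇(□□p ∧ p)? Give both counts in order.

1 and 0

For □□□p ∧ p:
w0: □□□p is T, p is T. ✓
w1: □□□p is T, p is F. ✗
w2: □□□p is T, p is F. ✗
— 1 world.
For ◇(□□p ∧ p):
w0: no successors, so ◇(□□p ∧ p) fails. ✗
w1: no successors, so ◇(□□p ∧ p) fails. ✗
w2: successors {w1}; □□p ∧ p there: w1:F. ✗
— 0 worlds.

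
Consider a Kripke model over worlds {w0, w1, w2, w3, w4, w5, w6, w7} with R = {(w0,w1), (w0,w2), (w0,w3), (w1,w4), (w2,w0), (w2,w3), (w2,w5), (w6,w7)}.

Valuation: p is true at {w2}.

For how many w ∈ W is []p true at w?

w0: successors {w1, w2, w3}; p there: w1:F, w2:T, w3:F. ✗
w1: successors {w4}; p there: w4:F. ✗
w2: successors {w0, w3, w5}; p there: w0:F, w3:F, w5:F. ✗
w3: no successors, so []p holds vacuously. ✓
w4: no successors, so []p holds vacuously. ✓
w5: no successors, so []p holds vacuously. ✓
w6: successors {w7}; p there: w7:F. ✗
w7: no successors, so []p holds vacuously. ✓
Satisfying worlds: {w3, w4, w5, w7}.

4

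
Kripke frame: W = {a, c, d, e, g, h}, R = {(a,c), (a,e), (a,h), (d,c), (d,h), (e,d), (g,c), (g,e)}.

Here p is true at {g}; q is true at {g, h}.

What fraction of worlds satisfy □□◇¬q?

5/6

a: successors {c, e, h}; □◇¬q there: c:T, e:T, h:T. ✓
c: no successors, so □□◇¬q holds vacuously. ✓
d: successors {c, h}; □◇¬q there: c:T, h:T. ✓
e: successors {d}; □◇¬q there: d:F. ✗
g: successors {c, e}; □◇¬q there: c:T, e:T. ✓
h: no successors, so □□◇¬q holds vacuously. ✓
That's 5 of 6 worlds, so 5/6.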